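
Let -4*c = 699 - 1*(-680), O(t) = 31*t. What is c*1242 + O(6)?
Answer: -855987/2 ≈ -4.2799e+5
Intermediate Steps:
c = -1379/4 (c = -(699 - 1*(-680))/4 = -(699 + 680)/4 = -¼*1379 = -1379/4 ≈ -344.75)
c*1242 + O(6) = -1379/4*1242 + 31*6 = -856359/2 + 186 = -855987/2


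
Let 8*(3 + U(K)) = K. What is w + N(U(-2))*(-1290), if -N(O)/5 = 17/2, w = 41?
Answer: 54866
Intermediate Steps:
U(K) = -3 + K/8
N(O) = -85/2
w + N(U(-2))*(-1290) = 41 - 85/2*(-1290) = 41 + 54825 = 54866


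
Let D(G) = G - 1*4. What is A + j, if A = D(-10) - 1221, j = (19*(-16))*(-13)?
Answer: 2717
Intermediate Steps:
D(G) = -4 + G (D(G) = G - 4 = -4 + G)
j = 3952 (j = -304*(-13) = 3952)
A = -1235 (A = (-4 - 10) - 1221 = -14 - 111*11 = -14 - 1221 = -1235)
A + j = -1235 + 3952 = 2717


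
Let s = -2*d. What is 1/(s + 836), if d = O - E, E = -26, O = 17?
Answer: 1/750 ≈ 0.0013333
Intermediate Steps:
d = 43 (d = 17 - 1*(-26) = 17 + 26 = 43)
s = -86 (s = -2*43 = -86)
1/(s + 836) = 1/(-86 + 836) = 1/750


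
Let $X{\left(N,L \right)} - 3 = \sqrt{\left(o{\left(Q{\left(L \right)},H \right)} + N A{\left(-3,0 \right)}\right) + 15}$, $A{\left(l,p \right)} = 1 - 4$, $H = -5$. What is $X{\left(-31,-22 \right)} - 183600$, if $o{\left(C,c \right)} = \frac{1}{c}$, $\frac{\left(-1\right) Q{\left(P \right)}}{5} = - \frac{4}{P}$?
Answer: $-183597 + \frac{7 \sqrt{55}}{5} \approx -1.8359 \cdot 10^{5}$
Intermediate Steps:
$A{\left(l,p \right)} = -3$ ($A{\left(l,p \right)} = 1 - 4 = -3$)
$Q{\left(P \right)} = \frac{20}{P}$ ($Q{\left(P \right)} = - 5 \left(- \frac{4}{P}\right) = \frac{20}{P}$)
$X{\left(N,L \right)} = 3 + \sqrt{\frac{74}{5} - 3 N}$ ($X{\left(N,L \right)} = 3 + \sqrt{\left(\frac{1}{-5} + N \left(-3\right)\right) + 15} = 3 + \sqrt{\left(- \frac{1}{5} - 3 N\right) + 15} = 3 + \sqrt{\frac{74}{5} - 3 N}$)
$X{\left(-31,-22 \right)} - 183600 = \left(3 + \frac{\sqrt{370 - -2325}}{5}\right) - 183600 = \left(3 + \frac{\sqrt{370 + 2325}}{5}\right) - 183600 = \left(3 + \frac{\sqrt{2695}}{5}\right) - 183600 = \left(3 + \frac{7 \sqrt{55}}{5}\right) - 183600 = -183597 + \frac{7 \sqrt{55}}{5}$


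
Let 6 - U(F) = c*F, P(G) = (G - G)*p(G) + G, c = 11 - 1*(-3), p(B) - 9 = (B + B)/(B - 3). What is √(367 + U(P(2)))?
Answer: √345 ≈ 18.574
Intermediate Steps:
p(B) = 9 + 2*B/(-3 + B) (p(B) = 9 + (B + B)/(B - 3) = 9 + (2*B)/(-3 + B) = 9 + 2*B/(-3 + B))
c = 14 (c = 11 + 3 = 14)
P(G) = G (P(G) = (G - G)*((-27 + 11*G)/(-3 + G)) + G = 0*((-27 + 11*G)/(-3 + G)) + G = 0 + G = G)
U(F) = 6 - 14*F
√(367 + U(P(2))) = √(367 + (6 - 14*2)) = √(367 + (6 - 28)) = √(367 - 22) = √345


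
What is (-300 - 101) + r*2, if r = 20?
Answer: -361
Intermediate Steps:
(-300 - 101) + r*2 = (-300 - 101) + 20*2 = -401 + 40 = -361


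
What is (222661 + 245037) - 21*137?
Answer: 464821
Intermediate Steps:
(222661 + 245037) - 21*137 = 467698 - 2877 = 464821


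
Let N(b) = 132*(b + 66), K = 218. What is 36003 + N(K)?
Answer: 73491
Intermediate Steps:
N(b) = 8712 + 132*b (N(b) = 132*(66 + b) = 8712 + 132*b)
36003 + N(K) = 36003 + (8712 + 132*218) = 36003 + (8712 + 28776) = 36003 + 37488 = 73491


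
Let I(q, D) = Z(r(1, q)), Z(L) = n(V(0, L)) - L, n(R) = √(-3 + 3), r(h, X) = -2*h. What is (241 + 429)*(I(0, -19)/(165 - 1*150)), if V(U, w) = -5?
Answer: 268/3 ≈ 89.333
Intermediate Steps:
n(R) = 0 (n(R) = √0 = 0)
Z(L) = -L (Z(L) = 0 - L = -L)
I(q, D) = 2 (I(q, D) = -(-2) = -1*(-2) = 2)
(241 + 429)*(I(0, -19)/(165 - 1*150)) = (241 + 429)*(2/(165 - 1*150)) = 670*(2/(165 - 150)) = 670*(2/15) = 268/3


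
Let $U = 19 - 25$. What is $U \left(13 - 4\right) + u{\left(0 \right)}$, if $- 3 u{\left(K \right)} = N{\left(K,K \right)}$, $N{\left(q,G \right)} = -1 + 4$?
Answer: $-55$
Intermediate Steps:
$N{\left(q,G \right)} = 3$
$u{\left(K \right)} = -1$ ($u{\left(K \right)} = \left(- \frac{1}{3}\right) 3 = -1$)
$U = -6$ ($U = 19 - 25 = -6$)
$U \left(13 - 4\right) + u{\left(0 \right)} = - 6 \left(13 - 4\right) - 1 = \left(-6\right) 9 - 1 = -54 - 1 = -55$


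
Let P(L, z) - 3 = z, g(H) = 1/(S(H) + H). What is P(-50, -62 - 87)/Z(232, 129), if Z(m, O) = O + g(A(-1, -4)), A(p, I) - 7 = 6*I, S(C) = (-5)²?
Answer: -1168/1033 ≈ -1.1307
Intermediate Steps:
S(C) = 25
A(p, I) = 7 + 6*I
g(H) = 1/(25 + H)
P(L, z) = 3 + z
Z(m, O) = ⅛ + O (Z(m, O) = O + 1/(25 + (7 + 6*(-4))) = O + 1/(25 + (7 - 24)) = O + 1/(25 - 17) = O + 1/8 = O + ⅛ = ⅛ + O)
P(-50, -62 - 87)/Z(232, 129) = (3 + (-62 - 87))/(⅛ + 129) = (3 - 149)/(1033/8) = -146*8/1033 = -1168/1033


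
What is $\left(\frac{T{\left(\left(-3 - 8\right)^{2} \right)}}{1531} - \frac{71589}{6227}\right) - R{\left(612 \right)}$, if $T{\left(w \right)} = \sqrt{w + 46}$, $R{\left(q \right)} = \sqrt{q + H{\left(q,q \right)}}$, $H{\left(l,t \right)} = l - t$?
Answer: $- \frac{71589}{6227} - 6 \sqrt{17} + \frac{\sqrt{167}}{1531} \approx -36.227$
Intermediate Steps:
$R{\left(q \right)} = \sqrt{q}$ ($R{\left(q \right)} = \sqrt{q + \left(q - q\right)} = \sqrt{q + 0} = \sqrt{q}$)
$T{\left(w \right)} = \sqrt{46 + w}$
$\left(\frac{T{\left(\left(-3 - 8\right)^{2} \right)}}{1531} - \frac{71589}{6227}\right) - R{\left(612 \right)} = \left(\frac{\sqrt{46 + \left(-3 - 8\right)^{2}}}{1531} - \frac{71589}{6227}\right) - \sqrt{612} = \left(\sqrt{46 + \left(-11\right)^{2}} \cdot \frac{1}{1531} - \frac{71589}{6227}\right) - 6 \sqrt{17} = \left(\sqrt{46 + 121} \cdot \frac{1}{1531} - \frac{71589}{6227}\right) - 6 \sqrt{17} = \left(\sqrt{167} \cdot \frac{1}{1531} - \frac{71589}{6227}\right) - 6 \sqrt{17} = \left(\frac{\sqrt{167}}{1531} - \frac{71589}{6227}\right) - 6 \sqrt{17} = \left(- \frac{71589}{6227} + \frac{\sqrt{167}}{1531}\right) - 6 \sqrt{17} = - \frac{71589}{6227} - 6 \sqrt{17} + \frac{\sqrt{167}}{1531}$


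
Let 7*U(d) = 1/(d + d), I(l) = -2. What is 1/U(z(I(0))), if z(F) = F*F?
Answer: 56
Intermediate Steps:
z(F) = F**2
U(d) = 1/(14*d) (U(d) = 1/(7*(d + d)) = 1/(7*((2*d))) = (1/(2*d))/7 = 1/(14*d))
1/U(z(I(0))) = 1/(1/(14*((-2)**2))) = 1/((1/14)/4) = 1/((1/14)*(1/4)) = 1/(1/56) = 56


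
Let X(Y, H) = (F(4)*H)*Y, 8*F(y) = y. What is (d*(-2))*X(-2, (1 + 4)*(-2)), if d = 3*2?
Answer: -120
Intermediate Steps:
F(y) = y/8
d = 6
X(Y, H) = H*Y/2 (X(Y, H) = (((⅛)*4)*H)*Y = (H/2)*Y = H*Y/2)
(d*(-2))*X(-2, (1 + 4)*(-2)) = (6*(-2))*((½)*((1 + 4)*(-2))*(-2)) = -6*5*(-2)*(-2) = -6*(-10)*(-2) = -12*10 = -120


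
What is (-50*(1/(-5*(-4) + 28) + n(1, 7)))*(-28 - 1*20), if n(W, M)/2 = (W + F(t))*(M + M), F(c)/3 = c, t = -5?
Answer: -940750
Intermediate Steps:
F(c) = 3*c
n(W, M) = 4*M*(-15 + W) (n(W, M) = 2*((W + 3*(-5))*(M + M)) = 2*((W - 15)*(2*M)) = 2*((-15 + W)*(2*M)) = 2*(2*M*(-15 + W)) = 4*M*(-15 + W))
(-50*(1/(-5*(-4) + 28) + n(1, 7)))*(-28 - 1*20) = (-50*(1/(-5*(-4) + 28) + 4*7*(-15 + 1)))*(-28 - 1*20) = (-50*(1/(20 + 28) + 4*7*(-14)))*(-28 - 20) = -50*(1/48 - 392)*(-48) = -50*(-18815/48)*(-48) = (470375/24)*(-48) = -940750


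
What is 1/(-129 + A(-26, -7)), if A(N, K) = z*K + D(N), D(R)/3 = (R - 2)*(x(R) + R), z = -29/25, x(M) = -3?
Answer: 25/57878 ≈ 0.00043194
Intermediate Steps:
z = -29/25 (z = -29*1/25 = -29/25 ≈ -1.1600)
D(R) = 3*(-3 + R)*(-2 + R) (D(R) = 3*((R - 2)*(-3 + R)) = 3*((-2 + R)*(-3 + R)) = 3*((-3 + R)*(-2 + R)) = 3*(-3 + R)*(-2 + R))
A(N, K) = 18 - 15*N + 3*N² - 29*K/25 (A(N, K) = -29*K/25 + (18 - 15*N + 3*N²) = 18 - 15*N + 3*N² - 29*K/25)
1/(-129 + A(-26, -7)) = 1/(-129 + (18 - 15*(-26) + 3*(-26)² - 29/25*(-7))) = 1/(-129 + (18 + 390 + 3*676 + 203/25)) = 1/(-129 + (18 + 390 + 2028 + 203/25)) = 1/(-129 + 61103/25) = 1/(57878/25) = 25/57878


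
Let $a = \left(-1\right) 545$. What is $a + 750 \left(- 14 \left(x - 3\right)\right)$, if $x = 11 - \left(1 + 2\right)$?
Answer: $-53045$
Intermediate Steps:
$x = 8$ ($x = 11 - 3 = 8$)
$a = -545$
$a + 750 \left(- 14 \left(x - 3\right)\right) = -545 + 750 \left(- 14 \left(8 - 3\right)\right) = -545 + 750 \left(\left(-14\right) 5\right) = -545 + 750 \left(-70\right) = -545 - 52500 = -53045$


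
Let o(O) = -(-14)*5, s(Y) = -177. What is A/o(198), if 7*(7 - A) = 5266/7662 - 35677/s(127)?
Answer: -2309297/7383614 ≈ -0.31276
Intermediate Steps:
o(O) = 70 (o(O) = -1*(-70) = 70)
A = -11546485/527401 (A = 7 - (5266/7662 - 35677/(-177))/7 = 7 - (5266*(1/7662) - 35677*(-1/177))/7 = 7 - (2633/3831 + 35677/177)/7 = 7 - 1/7*15238292/75343 = 7 - 15238292/527401 = -11546485/527401 ≈ -21.893)
A/o(198) = -11546485/527401/70 = -11546485/527401*1/70 = -2309297/7383614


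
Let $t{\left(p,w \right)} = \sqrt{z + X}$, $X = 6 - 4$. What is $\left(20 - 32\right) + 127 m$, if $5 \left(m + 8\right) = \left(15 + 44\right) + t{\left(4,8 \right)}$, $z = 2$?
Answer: $\frac{2607}{5} \approx 521.4$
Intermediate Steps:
$X = 2$ ($X = 6 - 4 = 2$)
$t{\left(p,w \right)} = 2$ ($t{\left(p,w \right)} = \sqrt{2 + 2} = \sqrt{4} = 2$)
$m = \frac{21}{5}$ ($m = -8 + \frac{\left(15 + 44\right) + 2}{5} = -8 + \frac{59 + 2}{5} = -8 + \frac{1}{5} \cdot 61 = -8 + \frac{61}{5} = \frac{21}{5} \approx 4.2$)
$\left(20 - 32\right) + 127 m = \left(20 - 32\right) + 127 \cdot \frac{21}{5} = \left(20 - 32\right) + \frac{2667}{5} = -12 + \frac{2667}{5} = \frac{2607}{5}$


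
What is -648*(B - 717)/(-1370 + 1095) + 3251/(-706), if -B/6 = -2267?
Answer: 1178767771/38830 ≈ 30357.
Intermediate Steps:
B = 13602 (B = -6*(-2267) = 13602)
-648*(B - 717)/(-1370 + 1095) + 3251/(-706) = -648*(13602 - 717)/(-1370 + 1095) + 3251/(-706) = -648/((-275/12885)) + 3251*(-1/706) = -648/((-275*1/12885)) - 3251/706 = -648/(-55/2577) - 3251/706 = -648*(-2577/55) - 3251/706 = 1669896/55 - 3251/706 = 1178767771/38830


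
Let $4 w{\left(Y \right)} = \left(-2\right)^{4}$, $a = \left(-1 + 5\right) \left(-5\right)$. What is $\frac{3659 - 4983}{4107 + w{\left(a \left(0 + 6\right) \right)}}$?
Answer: $- \frac{1324}{4111} \approx -0.32206$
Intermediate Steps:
$a = -20$ ($a = 4 \left(-5\right) = -20$)
$w{\left(Y \right)} = 4$ ($w{\left(Y \right)} = \frac{\left(-2\right)^{4}}{4} = \frac{1}{4} \cdot 16 = 4$)
$\frac{3659 - 4983}{4107 + w{\left(a \left(0 + 6\right) \right)}} = \frac{3659 - 4983}{4107 + 4} = - \frac{1324}{4111}$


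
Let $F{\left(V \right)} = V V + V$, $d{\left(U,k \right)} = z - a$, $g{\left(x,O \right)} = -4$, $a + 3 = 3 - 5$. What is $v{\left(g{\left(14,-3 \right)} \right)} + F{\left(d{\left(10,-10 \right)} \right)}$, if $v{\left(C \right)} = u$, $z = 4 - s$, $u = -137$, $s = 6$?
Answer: $-125$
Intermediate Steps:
$a = -5$ ($a = -3 + \left(3 - 5\right) = -3 - 2 = -5$)
$z = -2$ ($z = 4 - 6 = -2$)
$v{\left(C \right)} = -137$
$d{\left(U,k \right)} = 3$ ($d{\left(U,k \right)} = -2 - -5 = -2 + 5 = 3$)
$F{\left(V \right)} = V + V^{2}$ ($F{\left(V \right)} = V^{2} + V = V + V^{2}$)
$v{\left(g{\left(14,-3 \right)} \right)} + F{\left(d{\left(10,-10 \right)} \right)} = -137 + 3 \left(1 + 3\right) = -137 + 3 \cdot 4 = -137 + 12 = -125$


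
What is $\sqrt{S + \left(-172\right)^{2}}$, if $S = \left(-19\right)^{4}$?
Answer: $\sqrt{159905} \approx 399.88$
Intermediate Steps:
$S = 130321$
$\sqrt{S + \left(-172\right)^{2}} = \sqrt{130321 + \left(-172\right)^{2}} = \sqrt{130321 + 29584} = \sqrt{159905}$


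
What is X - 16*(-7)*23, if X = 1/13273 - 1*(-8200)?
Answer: 143029849/13273 ≈ 10776.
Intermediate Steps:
X = 108838601/13273 (X = 1/13273 + 8200 = 108838601/13273 ≈ 8200.0)
X - 16*(-7)*23 = 108838601/13273 - 16*(-7)*23 = 108838601/13273 - (-112)*23 = 108838601/13273 - 1*(-2576) = 108838601/13273 + 2576 = 143029849/13273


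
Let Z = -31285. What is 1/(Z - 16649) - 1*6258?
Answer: -299970973/47934 ≈ -6258.0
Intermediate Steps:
1/(Z - 16649) - 1*6258 = 1/(-31285 - 16649) - 1*6258 = 1/(-47934) - 6258 = -1/47934 - 6258 = -299970973/47934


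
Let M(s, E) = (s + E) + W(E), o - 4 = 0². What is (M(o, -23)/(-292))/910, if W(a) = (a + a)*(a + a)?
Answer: -2097/265720 ≈ -0.0078918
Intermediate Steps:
o = 4 (o = 4 + 0² = 4 + 0 = 4)
W(a) = 4*a² (W(a) = (2*a)*(2*a) = 4*a²)
M(s, E) = E + s + 4*E² (M(s, E) = (s + E) + 4*E² = (E + s) + 4*E² = E + s + 4*E²)
(M(o, -23)/(-292))/910 = ((-23 + 4 + 4*(-23)²)/(-292))/910 = ((-23 + 4 + 4*529)*(-1/292))*(1/910) = ((-23 + 4 + 2116)*(-1/292))*(1/910) = (2097*(-1/292))*(1/910) = -2097/292*1/910 = -2097/265720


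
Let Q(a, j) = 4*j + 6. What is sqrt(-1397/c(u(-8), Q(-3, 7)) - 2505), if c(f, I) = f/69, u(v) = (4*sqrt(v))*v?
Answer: sqrt(-641280 - 192786*I*sqrt(2))/16 ≈ 10.416 - 51.122*I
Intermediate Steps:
u(v) = 4*v**(3/2)
Q(a, j) = 6 + 4*j
c(f, I) = f/69 (c(f, I) = f*(1/69) = f/69)
sqrt(-1397/c(u(-8), Q(-3, 7)) - 2505) = sqrt(-1397*69*I*sqrt(2)/128 - 2505) = sqrt(-96393*I*sqrt(2)/128 - 2505) = sqrt(-2505 - 96393*I*sqrt(2)/128)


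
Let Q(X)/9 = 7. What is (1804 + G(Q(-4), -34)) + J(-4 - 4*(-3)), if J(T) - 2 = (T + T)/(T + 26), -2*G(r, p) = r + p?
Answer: 60927/34 ≈ 1792.0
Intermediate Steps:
Q(X) = 63 (Q(X) = 9*7 = 63)
G(r, p) = -p/2 - r/2 (G(r, p) = -(r + p)/2 = -(p + r)/2 = -p/2 - r/2)
J(T) = 2 + 2*T/(26 + T) (J(T) = 2 + (T + T)/(T + 26) = 2 + (2*T)/(26 + T) = 2 + 2*T/(26 + T))
(1804 + G(Q(-4), -34)) + J(-4 - 4*(-3)) = (1804 + (-½*(-34) - ½*63)) + 4*(13 + (-4 - 4*(-3)))/(26 + (-4 - 4*(-3))) = (1804 + (17 - 63/2)) + 4*(13 + (-4 + 12))/(26 + (-4 + 12)) = (1804 - 29/2) + 4*(13 + 8)/(26 + 8) = 3579/2 + 4*21/34 = 3579/2 + 4*(1/34)*21 = 3579/2 + 42/17 = 60927/34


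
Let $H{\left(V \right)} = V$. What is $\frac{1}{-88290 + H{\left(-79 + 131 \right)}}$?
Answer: $- \frac{1}{88238} \approx -1.1333 \cdot 10^{-5}$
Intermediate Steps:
$\frac{1}{-88290 + H{\left(-79 + 131 \right)}} = \frac{1}{-88290 + \left(-79 + 131\right)} = \frac{1}{-88290 + 52} = \frac{1}{-88238} = - \frac{1}{88238}$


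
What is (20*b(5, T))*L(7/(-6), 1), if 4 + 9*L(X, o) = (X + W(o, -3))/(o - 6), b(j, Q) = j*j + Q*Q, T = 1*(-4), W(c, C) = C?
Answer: -7790/27 ≈ -288.52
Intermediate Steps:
T = -4
b(j, Q) = Q² + j² (b(j, Q) = j² + Q² = Q² + j²)
L(X, o) = -4/9 + (-3 + X)/(9*(-6 + o)) (L(X, o) = -4/9 + ((X - 3)/(o - 6))/9 = -4/9 + ((-3 + X)/(-6 + o))/9 = -4/9 + (-3 + X)/(9*(-6 + o)))
(20*b(5, T))*L(7/(-6), 1) = (20*((-4)² + 5²))*((21 + 7/(-6) - 4*1)/(9*(-6 + 1))) = (20*(16 + 25))*((⅑)*(21 + 7*(-⅙) - 4)/(-5)) = (20*41)*((⅑)*(-⅕)*(21 - 7/6 - 4)) = 820*((⅑)*(-⅕)*(95/6)) = 820*(-19/54) = -7790/27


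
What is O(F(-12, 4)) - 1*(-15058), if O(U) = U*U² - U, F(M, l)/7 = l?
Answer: 36982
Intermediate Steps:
F(M, l) = 7*l
O(U) = U³ - U
O(F(-12, 4)) - 1*(-15058) = ((7*4)³ - 7*4) - 1*(-15058) = (28³ - 1*28) + 15058 = (21952 - 28) + 15058 = 21924 + 15058 = 36982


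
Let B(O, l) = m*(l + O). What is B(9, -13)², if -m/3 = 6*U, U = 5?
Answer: 129600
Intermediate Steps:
m = -90 (m = -18*5 = -3*30 = -90)
B(O, l) = -90*O - 90*l (B(O, l) = -90*(l + O) = -90*(O + l) = -90*O - 90*l)
B(9, -13)² = (-90*9 - 90*(-13))² = (-810 + 1170)² = 360² = 129600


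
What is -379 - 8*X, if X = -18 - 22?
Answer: -59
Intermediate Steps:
X = -40
-379 - 8*X = -379 - 8*(-40) = -379 + 320 = -59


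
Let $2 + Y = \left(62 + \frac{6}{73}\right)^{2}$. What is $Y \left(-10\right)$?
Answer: $- \frac{205283660}{5329} \approx -38522.0$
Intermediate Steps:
$Y = \frac{20528366}{5329}$ ($Y = -2 + \left(62 + \frac{6}{73}\right)^{2} = -2 + \left(\frac{4532}{73}\right)^{2} = -2 + \frac{20539024}{5329} = \frac{20528366}{5329} \approx 3852.2$)
$Y \left(-10\right) = \frac{20528366}{5329} \left(-10\right) = - \frac{205283660}{5329}$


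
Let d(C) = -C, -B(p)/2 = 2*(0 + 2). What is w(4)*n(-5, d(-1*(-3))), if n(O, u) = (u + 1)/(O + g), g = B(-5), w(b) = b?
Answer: 8/13 ≈ 0.61539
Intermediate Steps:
B(p) = -8 (B(p) = -4*(0 + 2) = -4*2 = -2*4 = -8)
g = -8
n(O, u) = (1 + u)/(-8 + O) (n(O, u) = (u + 1)/(O - 8) = (1 + u)/(-8 + O))
w(4)*n(-5, d(-1*(-3))) = 4*((1 - (-1)*(-3))/(-8 - 5)) = 4*((1 - 1*3)/(-13)) = 4*(-(1 - 3)/13) = 4*(-1/13*(-2)) = 4*(2/13) = 8/13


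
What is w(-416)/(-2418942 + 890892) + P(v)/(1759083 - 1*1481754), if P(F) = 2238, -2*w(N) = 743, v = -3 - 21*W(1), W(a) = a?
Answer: 2348535749/282515052300 ≈ 0.0083130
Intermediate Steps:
v = -24 (v = -3 - 21*1 = -3 - 21 = -24)
w(N) = -743/2 (w(N) = -1/2*743 = -743/2)
w(-416)/(-2418942 + 890892) + P(v)/(1759083 - 1*1481754) = -743/(2*(-2418942 + 890892)) + 2238/(1759083 - 1*1481754) = -743/2/(-1528050) + 2238/(1759083 - 1481754) = -743/2*(-1/1528050) + 2238/277329 = 743/3056100 + 2238*(1/277329) = 743/3056100 + 746/92443 = 2348535749/282515052300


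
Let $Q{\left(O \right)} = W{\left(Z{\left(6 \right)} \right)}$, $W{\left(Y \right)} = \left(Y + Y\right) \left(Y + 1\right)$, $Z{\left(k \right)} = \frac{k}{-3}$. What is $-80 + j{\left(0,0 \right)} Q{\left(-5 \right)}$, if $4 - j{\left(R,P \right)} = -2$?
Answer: $-56$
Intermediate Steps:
$j{\left(R,P \right)} = 6$ ($j{\left(R,P \right)} = 4 - -2 = 4 + 2 = 6$)
$Z{\left(k \right)} = - \frac{k}{3}$ ($Z{\left(k \right)} = k \left(- \frac{1}{3}\right) = - \frac{k}{3}$)
$W{\left(Y \right)} = 2 Y \left(1 + Y\right)$
$Q{\left(O \right)} = 4$ ($Q{\left(O \right)} = 2 \left(\left(- \frac{1}{3}\right) 6\right) \left(1 - 2\right) = 2 \left(-2\right) \left(1 - 2\right) = 2 \left(-2\right) \left(-1\right) = 4$)
$-80 + j{\left(0,0 \right)} Q{\left(-5 \right)} = -80 + 6 \cdot 4 = -80 + 24 = -56$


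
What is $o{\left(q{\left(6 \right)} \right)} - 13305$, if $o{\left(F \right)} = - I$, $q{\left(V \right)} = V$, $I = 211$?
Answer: $-13516$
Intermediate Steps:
$o{\left(F \right)} = -211$ ($o{\left(F \right)} = \left(-1\right) 211 = -211$)
$o{\left(q{\left(6 \right)} \right)} - 13305 = -211 - 13305 = -13516$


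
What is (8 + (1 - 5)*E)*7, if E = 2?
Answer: 0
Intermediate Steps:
(8 + (1 - 5)*E)*7 = (8 + (1 - 5)*2)*7 = (8 - 4*2)*7 = (8 - 8)*7 = 0*7 = 0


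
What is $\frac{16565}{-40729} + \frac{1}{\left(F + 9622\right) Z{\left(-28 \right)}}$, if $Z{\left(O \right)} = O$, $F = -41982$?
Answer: $- \frac{15009174471}{36903732320} \approx -0.40671$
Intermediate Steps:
$\frac{16565}{-40729} + \frac{1}{\left(F + 9622\right) Z{\left(-28 \right)}} = \frac{16565}{-40729} + \frac{1}{\left(-41982 + 9622\right) \left(-28\right)} = 16565 \left(- \frac{1}{40729}\right) + \frac{1}{-32360} \left(- \frac{1}{28}\right) = - \frac{16565}{40729} - - \frac{1}{906080} = - \frac{16565}{40729} + \frac{1}{906080} = - \frac{15009174471}{36903732320}$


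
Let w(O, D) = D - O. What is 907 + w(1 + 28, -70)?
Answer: 808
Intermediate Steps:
907 + w(1 + 28, -70) = 907 + (-70 - (1 + 28)) = 907 + (-70 - 1*29) = 907 + (-70 - 29) = 907 - 99 = 808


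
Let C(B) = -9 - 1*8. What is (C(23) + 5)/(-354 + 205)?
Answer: 12/149 ≈ 0.080537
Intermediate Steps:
C(B) = -17 (C(B) = -9 - 8 = -17)
(C(23) + 5)/(-354 + 205) = (-17 + 5)/(-354 + 205) = -12/(-149) = -12*(-1/149) = 12/149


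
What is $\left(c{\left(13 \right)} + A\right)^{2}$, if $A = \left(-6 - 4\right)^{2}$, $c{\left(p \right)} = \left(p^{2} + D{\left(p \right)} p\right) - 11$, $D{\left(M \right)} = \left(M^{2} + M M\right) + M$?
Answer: $23242041$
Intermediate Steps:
$D{\left(M \right)} = M + 2 M^{2}$ ($D{\left(M \right)} = \left(M^{2} + M^{2}\right) + M = 2 M^{2} + M = M + 2 M^{2}$)
$c{\left(p \right)} = -11 + p^{2} + p^{2} \left(1 + 2 p\right)$ ($c{\left(p \right)} = \left(p^{2} + p \left(1 + 2 p\right) p\right) - 11 = \left(p^{2} + p^{2} \left(1 + 2 p\right)\right) - 11 = -11 + p^{2} + p^{2} \left(1 + 2 p\right)$)
$A = 100$ ($A = \left(-10\right)^{2} = 100$)
$\left(c{\left(13 \right)} + A\right)^{2} = \left(\left(-11 + 2 \cdot 13^{2} + 2 \cdot 13^{3}\right) + 100\right)^{2} = \left(\left(-11 + 2 \cdot 169 + 2 \cdot 2197\right) + 100\right)^{2} = \left(\left(-11 + 338 + 4394\right) + 100\right)^{2} = \left(4721 + 100\right)^{2} = 4821^{2} = 23242041$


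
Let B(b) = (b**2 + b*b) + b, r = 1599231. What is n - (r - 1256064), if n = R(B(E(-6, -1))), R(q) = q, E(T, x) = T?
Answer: -343101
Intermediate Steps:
B(b) = b + 2*b**2 (B(b) = (b**2 + b**2) + b = 2*b**2 + b = b + 2*b**2)
n = 66 (n = -6*(1 + 2*(-6)) = -6*(1 - 12) = -6*(-11) = 66)
n - (r - 1256064) = 66 - (1599231 - 1256064) = 66 - 1*343167 = 66 - 343167 = -343101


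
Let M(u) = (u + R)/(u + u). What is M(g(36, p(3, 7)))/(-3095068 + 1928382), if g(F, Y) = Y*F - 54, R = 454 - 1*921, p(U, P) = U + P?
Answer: 161/714011832 ≈ 2.2549e-7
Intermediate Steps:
p(U, P) = P + U
R = -467 (R = 454 - 921 = -467)
g(F, Y) = -54 + F*Y (g(F, Y) = F*Y - 54 = -54 + F*Y)
M(u) = (-467 + u)/(2*u) (M(u) = (u - 467)/(u + u) = (-467 + u)/((2*u)) = (-467 + u)*(1/(2*u)) = (-467 + u)/(2*u))
M(g(36, p(3, 7)))/(-3095068 + 1928382) = ((-467 + (-54 + 36*(7 + 3)))/(2*(-54 + 36*(7 + 3))))/(-3095068 + 1928382) = ((-467 + (-54 + 36*10))/(2*(-54 + 36*10)))/(-1166686) = ((-467 + (-54 + 360))/(2*(-54 + 360)))*(-1/1166686) = ((½)*(-467 + 306)/306)*(-1/1166686) = ((½)*(1/306)*(-161))*(-1/1166686) = -161/612*(-1/1166686) = 161/714011832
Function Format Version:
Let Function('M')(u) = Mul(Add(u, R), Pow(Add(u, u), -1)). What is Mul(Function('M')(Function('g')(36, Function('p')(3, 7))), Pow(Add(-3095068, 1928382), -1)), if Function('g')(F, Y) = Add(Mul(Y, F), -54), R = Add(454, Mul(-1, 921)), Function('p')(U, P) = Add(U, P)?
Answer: Rational(161, 714011832) ≈ 2.2549e-7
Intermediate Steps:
Function('p')(U, P) = Add(P, U)
R = -467 (R = Add(454, -921) = -467)
Function('g')(F, Y) = Add(-54, Mul(F, Y)) (Function('g')(F, Y) = Add(Mul(F, Y), -54) = Add(-54, Mul(F, Y)))
Function('M')(u) = Mul(Rational(1, 2), Pow(u, -1), Add(-467, u)) (Function('M')(u) = Mul(Add(u, -467), Pow(Add(u, u), -1)) = Mul(Add(-467, u), Pow(Mul(2, u), -1)) = Mul(Add(-467, u), Mul(Rational(1, 2), Pow(u, -1))) = Mul(Rational(1, 2), Pow(u, -1), Add(-467, u)))
Mul(Function('M')(Function('g')(36, Function('p')(3, 7))), Pow(Add(-3095068, 1928382), -1)) = Mul(Mul(Rational(1, 2), Pow(Add(-54, Mul(36, Add(7, 3))), -1), Add(-467, Add(-54, Mul(36, Add(7, 3))))), Pow(Add(-3095068, 1928382), -1)) = Mul(Mul(Rational(1, 2), Pow(Add(-54, Mul(36, 10)), -1), Add(-467, Add(-54, Mul(36, 10)))), Pow(-1166686, -1)) = Mul(Mul(Rational(1, 2), Pow(Add(-54, 360), -1), Add(-467, Add(-54, 360))), Rational(-1, 1166686)) = Mul(Mul(Rational(1, 2), Pow(306, -1), Add(-467, 306)), Rational(-1, 1166686)) = Mul(Mul(Rational(1, 2), Rational(1, 306), -161), Rational(-1, 1166686)) = Mul(Rational(-161, 612), Rational(-1, 1166686)) = Rational(161, 714011832)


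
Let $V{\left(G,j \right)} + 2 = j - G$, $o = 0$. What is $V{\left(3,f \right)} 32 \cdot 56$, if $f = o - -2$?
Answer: $-5376$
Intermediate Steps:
$f = 2$ ($f = 0 - -2 = 0 + 2 = 2$)
$V{\left(G,j \right)} = -2 + j - G$ ($V{\left(G,j \right)} = -2 - \left(G - j\right) = -2 + j - G$)
$V{\left(3,f \right)} 32 \cdot 56 = \left(-2 + 2 - 3\right) 32 \cdot 56 = \left(-3\right) 32 \cdot 56 = \left(-96\right) 56 = -5376$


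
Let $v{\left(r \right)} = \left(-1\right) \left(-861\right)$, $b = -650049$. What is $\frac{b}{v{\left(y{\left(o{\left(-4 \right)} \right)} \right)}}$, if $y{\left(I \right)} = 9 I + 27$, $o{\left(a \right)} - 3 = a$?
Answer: $- \frac{216683}{287} \approx -754.99$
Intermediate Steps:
$o{\left(a \right)} = 3 + a$
$y{\left(I \right)} = 27 + 9 I$
$v{\left(r \right)} = 861$
$\frac{b}{v{\left(y{\left(o{\left(-4 \right)} \right)} \right)}} = - \frac{650049}{861} = \left(-650049\right) \frac{1}{861} = - \frac{216683}{287}$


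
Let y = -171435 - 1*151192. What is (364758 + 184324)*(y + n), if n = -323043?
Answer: -354525774940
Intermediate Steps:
y = -322627 (y = -171435 - 151192 = -322627)
(364758 + 184324)*(y + n) = (364758 + 184324)*(-322627 - 323043) = 549082*(-645670) = -354525774940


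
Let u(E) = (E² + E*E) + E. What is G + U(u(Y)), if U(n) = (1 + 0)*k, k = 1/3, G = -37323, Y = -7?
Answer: -111968/3 ≈ -37323.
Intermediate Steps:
k = ⅓ ≈ 0.33333
u(E) = E + 2*E² (u(E) = (E² + E²) + E = 2*E² + E = E + 2*E²)
U(n) = ⅓ (U(n) = (1 + 0)*(⅓) = 1*(⅓) = ⅓)
G + U(u(Y)) = -37323 + ⅓ = -111968/3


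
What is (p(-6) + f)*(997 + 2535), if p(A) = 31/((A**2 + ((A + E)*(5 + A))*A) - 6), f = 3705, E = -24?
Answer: 981399754/75 ≈ 1.3085e+7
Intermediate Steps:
p(A) = 31/(-6 + A**2 + A*(-24 + A)*(5 + A)) (p(A) = 31/((A**2 + ((A - 24)*(5 + A))*A) - 6) = 31/((A**2 + ((-24 + A)*(5 + A))*A) - 6) = 31/((A**2 + A*(-24 + A)*(5 + A)) - 6) = 31/(-6 + A**2 + A*(-24 + A)*(5 + A)))
(p(-6) + f)*(997 + 2535) = (31/(-6 + (-6)**3 - 120*(-6) - 18*(-6)**2) + 3705)*(997 + 2535) = (31/(-6 - 216 + 720 - 18*36) + 3705)*3532 = (31/(-6 - 216 + 720 - 648) + 3705)*3532 = (31/(-150) + 3705)*3532 = (31*(-1/150) + 3705)*3532 = (-31/150 + 3705)*3532 = (555719/150)*3532 = 981399754/75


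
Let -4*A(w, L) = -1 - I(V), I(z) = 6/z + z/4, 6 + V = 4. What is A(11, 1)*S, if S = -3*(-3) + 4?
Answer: -65/8 ≈ -8.1250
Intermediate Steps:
V = -2 (V = -6 + 4 = -2)
I(z) = 6/z + z/4 (I(z) = 6/z + z*(¼) = 6/z + z/4)
S = 13 (S = 9 + 4 = 13)
A(w, L) = -5/8 (A(w, L) = -(-1 - (6/(-2) + (¼)*(-2)))/4 = -(-1 - (6*(-½) - ½))/4 = -(-1 - (-3 - ½))/4 = -(-1 - 1*(-7/2))/4 = -(-1 + 7/2)/4 = -¼*5/2 = -5/8)
A(11, 1)*S = -5/8*13 = -65/8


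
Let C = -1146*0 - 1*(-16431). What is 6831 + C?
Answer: 23262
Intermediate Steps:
C = 16431 (C = 0 + 16431 = 16431)
6831 + C = 6831 + 16431 = 23262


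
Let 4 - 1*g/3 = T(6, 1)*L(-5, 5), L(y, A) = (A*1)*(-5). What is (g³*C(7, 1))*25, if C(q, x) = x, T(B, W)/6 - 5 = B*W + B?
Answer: 11245181038200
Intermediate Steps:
T(B, W) = 30 + 6*B + 6*B*W (T(B, W) = 30 + 6*(B*W + B) = 30 + 6*(B + B*W) = 30 + (6*B + 6*B*W) = 30 + 6*B + 6*B*W)
L(y, A) = -5*A (L(y, A) = A*(-5) = -5*A)
g = 7662 (g = 12 - 3*(30 + 6*6 + 6*6*1)*(-5*5) = 12 - 3*(30 + 36 + 36)*(-25) = 12 - 306*(-25) = 12 - 3*(-2550) = 12 + 7650 = 7662)
(g³*C(7, 1))*25 = (7662³*1)*25 = (449807241528*1)*25 = 449807241528*25 = 11245181038200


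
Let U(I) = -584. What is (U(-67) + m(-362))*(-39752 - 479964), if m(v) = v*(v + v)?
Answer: -135907812864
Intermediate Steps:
m(v) = 2*v**2 (m(v) = v*(2*v) = 2*v**2)
(U(-67) + m(-362))*(-39752 - 479964) = (-584 + 2*(-362)**2)*(-39752 - 479964) = (-584 + 2*131044)*(-519716) = (-584 + 262088)*(-519716) = 261504*(-519716) = -135907812864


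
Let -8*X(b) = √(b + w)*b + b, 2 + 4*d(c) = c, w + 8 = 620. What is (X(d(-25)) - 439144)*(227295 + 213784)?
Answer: -6198298374899/32 + 35727399*√269/64 ≈ -1.9369e+11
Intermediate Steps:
w = 612 (w = -8 + 620 = 612)
d(c) = -½ + c/4
X(b) = -b/8 - b*√(612 + b)/8 (X(b) = -(√(b + 612)*b + b)/8 = -(√(612 + b)*b + b)/8 = -(b*√(612 + b) + b)/8 = -(b + b*√(612 + b))/8 = -b/8 - b*√(612 + b)/8)
(X(d(-25)) - 439144)*(227295 + 213784) = (-(-½ + (¼)*(-25))*(1 + √(612 + (-½ + (¼)*(-25))))/8 - 439144)*(227295 + 213784) = (-(-½ - 25/4)*(1 + √(612 + (-½ - 25/4)))/8 - 439144)*441079 = (-⅛*(-27/4)*(1 + √(612 - 27/4)) - 439144)*441079 = (-⅛*(-27/4)*(1 + √(2421/4)) - 439144)*441079 = (-⅛*(-27/4)*(1 + 3*√269/2) - 439144)*441079 = ((27/32 + 81*√269/64) - 439144)*441079 = (-14052581/32 + 81*√269/64)*441079 = -6198298374899/32 + 35727399*√269/64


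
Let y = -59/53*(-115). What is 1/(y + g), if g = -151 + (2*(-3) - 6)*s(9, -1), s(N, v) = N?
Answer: -53/6942 ≈ -0.0076347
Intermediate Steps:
g = -259 (g = -151 + (2*(-3) - 6)*9 = -151 + (-6 - 6)*9 = -151 - 12*9 = -151 - 108 = -259)
y = 6785/53 (y = -59*1/53*(-115) = -59/53*(-115) = 6785/53 ≈ 128.02)
1/(y + g) = 1/(6785/53 - 259) = 1/(-6942/53) = -53/6942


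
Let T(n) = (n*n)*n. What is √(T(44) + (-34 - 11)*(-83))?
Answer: √88919 ≈ 298.19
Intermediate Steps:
T(n) = n³ (T(n) = n²*n = n³)
√(T(44) + (-34 - 11)*(-83)) = √(44³ + (-34 - 11)*(-83)) = √(85184 - 45*(-83)) = √(85184 + 3735) = √88919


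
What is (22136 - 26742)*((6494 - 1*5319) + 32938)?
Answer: -157124478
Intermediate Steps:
(22136 - 26742)*((6494 - 1*5319) + 32938) = -4606*((6494 - 5319) + 32938) = -4606*(1175 + 32938) = -4606*34113 = -157124478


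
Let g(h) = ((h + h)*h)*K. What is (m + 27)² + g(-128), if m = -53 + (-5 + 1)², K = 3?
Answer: 98404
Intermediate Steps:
g(h) = 6*h² (g(h) = ((h + h)*h)*3 = ((2*h)*h)*3 = (2*h²)*3 = 6*h²)
m = -37 (m = -53 + (-4)² = -53 + 16 = -37)
(m + 27)² + g(-128) = (-37 + 27)² + 6*(-128)² = (-10)² + 6*16384 = 100 + 98304 = 98404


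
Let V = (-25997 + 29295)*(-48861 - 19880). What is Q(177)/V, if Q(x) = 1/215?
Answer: -1/48742180870 ≈ -2.0516e-11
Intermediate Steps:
Q(x) = 1/215
V = -226707818 (V = 3298*(-68741) = -226707818)
Q(177)/V = (1/215)/(-226707818) = (1/215)*(-1/226707818) = -1/48742180870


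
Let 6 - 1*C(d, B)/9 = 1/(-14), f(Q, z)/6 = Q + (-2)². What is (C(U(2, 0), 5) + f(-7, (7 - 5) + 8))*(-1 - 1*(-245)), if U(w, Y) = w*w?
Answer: 62586/7 ≈ 8940.9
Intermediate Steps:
U(w, Y) = w²
f(Q, z) = 24 + 6*Q (f(Q, z) = 6*(Q + (-2)²) = 6*(Q + 4) = 6*(4 + Q) = 24 + 6*Q)
C(d, B) = 765/14 (C(d, B) = 54 - 9/(-14) = 54 - 9*(-1/14) = 54 + 9/14 = 765/14)
(C(U(2, 0), 5) + f(-7, (7 - 5) + 8))*(-1 - 1*(-245)) = (765/14 + (24 + 6*(-7)))*(-1 - 1*(-245)) = (765/14 + (24 - 42))*(-1 + 245) = (765/14 - 18)*244 = (513/14)*244 = 62586/7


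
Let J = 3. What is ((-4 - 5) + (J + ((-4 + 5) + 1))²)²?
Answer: 256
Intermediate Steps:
((-4 - 5) + (J + ((-4 + 5) + 1))²)² = ((-4 - 5) + (3 + ((-4 + 5) + 1))²)² = (-9 + (3 + (1 + 1))²)² = (-9 + (3 + 2)²)² = (-9 + 5²)² = (-9 + 25)² = 16² = 256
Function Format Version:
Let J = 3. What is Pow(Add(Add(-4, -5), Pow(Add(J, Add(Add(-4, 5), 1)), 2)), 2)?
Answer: 256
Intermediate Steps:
Pow(Add(Add(-4, -5), Pow(Add(J, Add(Add(-4, 5), 1)), 2)), 2) = Pow(Add(Add(-4, -5), Pow(Add(3, Add(Add(-4, 5), 1)), 2)), 2) = Pow(Add(-9, Pow(Add(3, Add(1, 1)), 2)), 2) = Pow(Add(-9, Pow(Add(3, 2), 2)), 2) = Pow(Add(-9, Pow(5, 2)), 2) = Pow(Add(-9, 25), 2) = Pow(16, 2) = 256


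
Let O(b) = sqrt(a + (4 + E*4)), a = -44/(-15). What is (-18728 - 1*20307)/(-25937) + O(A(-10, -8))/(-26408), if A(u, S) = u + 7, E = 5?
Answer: 1055/701 - sqrt(1515)/198060 ≈ 1.5048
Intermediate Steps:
A(u, S) = 7 + u
a = 44/15 (a = -44*(-1/15) = 44/15 ≈ 2.9333)
O(b) = 2*sqrt(1515)/15 (O(b) = sqrt(44/15 + (4 + 5*4)) = sqrt(44/15 + (4 + 20)) = sqrt(44/15 + 24) = sqrt(404/15) = 2*sqrt(1515)/15)
(-18728 - 1*20307)/(-25937) + O(A(-10, -8))/(-26408) = (-18728 - 1*20307)/(-25937) + (2*sqrt(1515)/15)/(-26408) = (-18728 - 20307)*(-1/25937) + (2*sqrt(1515)/15)*(-1/26408) = -39035*(-1/25937) - sqrt(1515)/198060 = 1055/701 - sqrt(1515)/198060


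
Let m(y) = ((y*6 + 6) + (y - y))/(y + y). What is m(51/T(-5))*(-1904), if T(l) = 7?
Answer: -6496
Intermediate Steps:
m(y) = (6 + 6*y)/(2*y) (m(y) = ((6*y + 6) + 0)/((2*y)) = ((6 + 6*y) + 0)*(1/(2*y)) = (6 + 6*y)*(1/(2*y)) = (6 + 6*y)/(2*y))
m(51/T(-5))*(-1904) = (3 + 3/((51/7)))*(-1904) = (3 + 3/((51*(⅐))))*(-1904) = (3 + 3/(51/7))*(-1904) = (3 + 3*(7/51))*(-1904) = (3 + 7/17)*(-1904) = (58/17)*(-1904) = -6496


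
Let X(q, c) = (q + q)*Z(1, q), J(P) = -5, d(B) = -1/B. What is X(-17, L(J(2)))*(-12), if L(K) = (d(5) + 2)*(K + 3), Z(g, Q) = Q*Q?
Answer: 117912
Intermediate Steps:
Z(g, Q) = Q**2
L(K) = 27/5 + 9*K/5 (L(K) = (-1/5 + 2)*(K + 3) = (-1*1/5 + 2)*(3 + K) = (-1/5 + 2)*(3 + K) = 9*(3 + K)/5 = 27/5 + 9*K/5)
X(q, c) = 2*q**3 (X(q, c) = (q + q)*q**2 = (2*q)*q**2 = 2*q**3)
X(-17, L(J(2)))*(-12) = (2*(-17)**3)*(-12) = (2*(-4913))*(-12) = -9826*(-12) = 117912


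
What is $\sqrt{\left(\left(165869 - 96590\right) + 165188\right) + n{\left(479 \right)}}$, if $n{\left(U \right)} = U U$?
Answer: $2 \sqrt{115977} \approx 681.11$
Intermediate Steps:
$n{\left(U \right)} = U^{2}$
$\sqrt{\left(\left(165869 - 96590\right) + 165188\right) + n{\left(479 \right)}} = \sqrt{\left(\left(165869 - 96590\right) + 165188\right) + 479^{2}} = \sqrt{\left(69279 + 165188\right) + 229441} = \sqrt{234467 + 229441} = \sqrt{463908} = 2 \sqrt{115977}$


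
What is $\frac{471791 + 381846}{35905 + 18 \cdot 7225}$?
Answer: $\frac{853637}{165955} \approx 5.1438$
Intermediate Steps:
$\frac{471791 + 381846}{35905 + 18 \cdot 7225} = \frac{853637}{35905 + 130050} = \frac{853637}{165955}$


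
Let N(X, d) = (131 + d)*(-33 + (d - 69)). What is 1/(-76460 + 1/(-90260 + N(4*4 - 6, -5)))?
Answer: -103742/7932113321 ≈ -1.3079e-5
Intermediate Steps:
N(X, d) = (-102 + d)*(131 + d) (N(X, d) = (131 + d)*(-33 + (-69 + d)) = (131 + d)*(-102 + d) = (-102 + d)*(131 + d))
1/(-76460 + 1/(-90260 + N(4*4 - 6, -5))) = 1/(-76460 + 1/(-90260 + (-13362 + (-5)² + 29*(-5)))) = 1/(-76460 + 1/(-90260 + (-13362 + 25 - 145))) = 1/(-76460 + 1/(-90260 - 13482)) = 1/(-76460 + 1/(-103742)) = 1/(-76460 - 1/103742) = 1/(-7932113321/103742) = -103742/7932113321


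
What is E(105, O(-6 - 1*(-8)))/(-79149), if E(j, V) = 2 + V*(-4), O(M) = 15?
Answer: 58/79149 ≈ 0.00073280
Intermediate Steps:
E(j, V) = 2 - 4*V
E(105, O(-6 - 1*(-8)))/(-79149) = (2 - 4*15)/(-79149) = (2 - 60)*(-1/79149) = -58*(-1/79149) = 58/79149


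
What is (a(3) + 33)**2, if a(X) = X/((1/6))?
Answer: 2601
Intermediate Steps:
a(X) = 6*X (a(X) = X/((1*(1/6))) = X/(1/6) = X*6 = 6*X)
(a(3) + 33)**2 = (6*3 + 33)**2 = (18 + 33)**2 = 51**2 = 2601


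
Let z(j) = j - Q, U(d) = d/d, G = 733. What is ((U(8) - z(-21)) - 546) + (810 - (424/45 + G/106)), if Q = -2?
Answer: 1276751/4770 ≈ 267.66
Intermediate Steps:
U(d) = 1
z(j) = 2 + j (z(j) = j - 1*(-2) = j + 2 = 2 + j)
((U(8) - z(-21)) - 546) + (810 - (424/45 + G/106)) = ((1 - (2 - 21)) - 546) + (810 - (424/45 + 733/106)) = ((1 - 1*(-19)) - 546) + (810 - (424*(1/45) + 733*(1/106))) = ((1 + 19) - 546) + (810 - (424/45 + 733/106)) = (20 - 546) + (810 - 1*77929/4770) = -526 + (810 - 77929/4770) = -526 + 3785771/4770 = 1276751/4770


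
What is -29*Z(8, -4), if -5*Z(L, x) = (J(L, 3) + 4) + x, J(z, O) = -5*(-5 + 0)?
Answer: 145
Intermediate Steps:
J(z, O) = 25 (J(z, O) = -5*(-5) = 25)
Z(L, x) = -29/5 - x/5 (Z(L, x) = -((25 + 4) + x)/5 = -(29 + x)/5 = -29/5 - x/5)
-29*Z(8, -4) = -29*(-29/5 - ⅕*(-4)) = -29*(-29/5 + ⅘) = -29*(-5) = 145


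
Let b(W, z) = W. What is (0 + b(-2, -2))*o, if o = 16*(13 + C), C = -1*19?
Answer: 192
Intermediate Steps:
C = -19
o = -96 (o = 16*(13 - 19) = 16*(-6) = -96)
(0 + b(-2, -2))*o = (0 - 2)*(-96) = -2*(-96) = 192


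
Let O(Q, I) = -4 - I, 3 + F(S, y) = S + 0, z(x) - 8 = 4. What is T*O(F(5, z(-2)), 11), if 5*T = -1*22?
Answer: 66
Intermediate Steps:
z(x) = 12 (z(x) = 8 + 4 = 12)
F(S, y) = -3 + S (F(S, y) = -3 + (S + 0) = -3 + S)
T = -22/5 (T = (-1*22)/5 = (1/5)*(-22) = -22/5 ≈ -4.4000)
T*O(F(5, z(-2)), 11) = -22*(-4 - 1*11)/5 = -22*(-4 - 11)/5 = -22/5*(-15) = 66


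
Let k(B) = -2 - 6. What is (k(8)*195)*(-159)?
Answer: 248040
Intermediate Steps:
k(B) = -8
(k(8)*195)*(-159) = -8*195*(-159) = -1560*(-159) = 248040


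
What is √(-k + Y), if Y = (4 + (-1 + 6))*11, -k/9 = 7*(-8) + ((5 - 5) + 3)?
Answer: 3*I*√42 ≈ 19.442*I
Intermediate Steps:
k = 477 (k = -9*(7*(-8) + ((5 - 5) + 3)) = -9*(-56 + (0 + 3)) = -9*(-56 + 3) = -9*(-53) = 477)
Y = 99 (Y = (4 + 5)*11 = 9*11 = 99)
√(-k + Y) = √(-1*477 + 99) = √(-477 + 99) = √(-378) = 3*I*√42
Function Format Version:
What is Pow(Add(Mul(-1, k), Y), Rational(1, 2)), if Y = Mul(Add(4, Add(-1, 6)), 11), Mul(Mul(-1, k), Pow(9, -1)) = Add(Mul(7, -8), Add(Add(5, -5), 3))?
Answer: Mul(3, I, Pow(42, Rational(1, 2))) ≈ Mul(19.442, I)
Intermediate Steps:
k = 477 (k = Mul(-9, Add(Mul(7, -8), Add(Add(5, -5), 3))) = Mul(-9, Add(-56, Add(0, 3))) = Mul(-9, Add(-56, 3)) = Mul(-9, -53) = 477)
Y = 99 (Y = Mul(Add(4, 5), 11) = Mul(9, 11) = 99)
Pow(Add(Mul(-1, k), Y), Rational(1, 2)) = Pow(Add(Mul(-1, 477), 99), Rational(1, 2)) = Pow(Add(-477, 99), Rational(1, 2)) = Pow(-378, Rational(1, 2)) = Mul(3, I, Pow(42, Rational(1, 2)))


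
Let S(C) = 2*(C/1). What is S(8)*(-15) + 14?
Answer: -226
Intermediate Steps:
S(C) = 2*C (S(C) = 2*(C*1) = 2*C)
S(8)*(-15) + 14 = (2*8)*(-15) + 14 = 16*(-15) + 14 = -240 + 14 = -226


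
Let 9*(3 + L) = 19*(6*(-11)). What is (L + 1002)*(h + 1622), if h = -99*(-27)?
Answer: 11076805/3 ≈ 3.6923e+6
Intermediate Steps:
L = -427/3 (L = -3 + (19*(6*(-11)))/9 = -3 + (19*(-66))/9 = -3 + (1/9)*(-1254) = -3 - 418/3 = -427/3 ≈ -142.33)
h = 2673
(L + 1002)*(h + 1622) = (-427/3 + 1002)*(2673 + 1622) = (2579/3)*4295 = 11076805/3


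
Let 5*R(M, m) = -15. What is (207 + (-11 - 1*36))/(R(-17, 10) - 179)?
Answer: -80/91 ≈ -0.87912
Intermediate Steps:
R(M, m) = -3 (R(M, m) = (⅕)*(-15) = -3)
(207 + (-11 - 1*36))/(R(-17, 10) - 179) = (207 + (-11 - 1*36))/(-3 - 179) = (207 + (-11 - 36))/(-182) = (207 - 47)*(-1/182) = 160*(-1/182) = -80/91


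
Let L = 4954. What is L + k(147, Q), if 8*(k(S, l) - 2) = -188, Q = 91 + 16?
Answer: 9865/2 ≈ 4932.5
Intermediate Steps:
Q = 107
k(S, l) = -43/2 (k(S, l) = 2 + (1/8)*(-188) = 2 - 47/2 = -43/2)
L + k(147, Q) = 4954 - 43/2 = 9865/2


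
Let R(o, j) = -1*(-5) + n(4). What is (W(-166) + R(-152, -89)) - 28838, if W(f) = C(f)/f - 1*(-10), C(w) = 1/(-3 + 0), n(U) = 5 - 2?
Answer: -14352359/498 ≈ -28820.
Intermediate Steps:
n(U) = 3
C(w) = -⅓ (C(w) = 1/(-3) = -⅓)
R(o, j) = 8 (R(o, j) = -1*(-5) + 3 = 5 + 3 = 8)
W(f) = 10 - 1/(3*f) (W(f) = -1/(3*f) - 1*(-10) = -1/(3*f) + 10 = 10 - 1/(3*f))
(W(-166) + R(-152, -89)) - 28838 = ((10 - ⅓/(-166)) + 8) - 28838 = ((10 - ⅓*(-1/166)) + 8) - 28838 = ((10 + 1/498) + 8) - 28838 = (4981/498 + 8) - 28838 = 8965/498 - 28838 = -14352359/498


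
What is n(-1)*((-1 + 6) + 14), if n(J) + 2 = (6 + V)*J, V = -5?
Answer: -57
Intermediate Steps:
n(J) = -2 + J (n(J) = -2 + (6 - 5)*J = -2 + 1*J = -2 + J)
n(-1)*((-1 + 6) + 14) = (-2 - 1)*((-1 + 6) + 14) = -3*(5 + 14) = -3*19 = -57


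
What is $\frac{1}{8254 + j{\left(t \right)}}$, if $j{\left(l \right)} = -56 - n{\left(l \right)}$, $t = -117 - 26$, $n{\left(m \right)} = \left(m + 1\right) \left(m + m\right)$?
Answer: $- \frac{1}{32414} \approx -3.0851 \cdot 10^{-5}$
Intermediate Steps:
$n{\left(m \right)} = 2 m \left(1 + m\right)$ ($n{\left(m \right)} = \left(1 + m\right) 2 m = 2 m \left(1 + m\right)$)
$t = -143$ ($t = -117 - 26 = -143$)
$j{\left(l \right)} = -56 - 2 l \left(1 + l\right)$
$\frac{1}{8254 + j{\left(t \right)}} = \frac{1}{8254 - \left(56 - 286 \left(1 - 143\right)\right)} = \frac{1}{8254 - \left(56 - -40612\right)} = \frac{1}{8254 - 40668} = \frac{1}{-32414} = - \frac{1}{32414}$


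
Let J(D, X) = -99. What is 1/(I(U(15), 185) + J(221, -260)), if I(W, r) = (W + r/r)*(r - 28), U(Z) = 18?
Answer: 1/2884 ≈ 0.00034674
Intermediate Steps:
I(W, r) = (1 + W)*(-28 + r) (I(W, r) = (W + 1)*(-28 + r) = (1 + W)*(-28 + r))
1/(I(U(15), 185) + J(221, -260)) = 1/((-28 + 185 - 28*18 + 18*185) - 99) = 1/((-28 + 185 - 504 + 3330) - 99) = 1/(2983 - 99) = 1/2884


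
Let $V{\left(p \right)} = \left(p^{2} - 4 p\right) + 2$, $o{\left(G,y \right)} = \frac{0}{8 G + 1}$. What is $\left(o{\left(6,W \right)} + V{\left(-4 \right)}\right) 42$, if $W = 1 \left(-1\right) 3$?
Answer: $1428$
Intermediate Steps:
$W = -3$ ($W = \left(-1\right) 3 = -3$)
$o{\left(G,y \right)} = 0$ ($o{\left(G,y \right)} = \frac{0}{1 + 8 G} = 0$)
$V{\left(p \right)} = 2 + p^{2} - 4 p$
$\left(o{\left(6,W \right)} + V{\left(-4 \right)}\right) 42 = \left(0 + \left(2 + \left(-4\right)^{2} - -16\right)\right) 42 = \left(0 + \left(2 + 16 + 16\right)\right) 42 = \left(0 + 34\right) 42 = 34 \cdot 42 = 1428$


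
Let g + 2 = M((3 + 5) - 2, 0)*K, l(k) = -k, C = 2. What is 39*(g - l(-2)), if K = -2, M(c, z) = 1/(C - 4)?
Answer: -117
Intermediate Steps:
M(c, z) = -½ (M(c, z) = 1/(2 - 4) = 1/(-2) = -½)
g = -1 (g = -2 - ½*(-2) = -2 + 1 = -1)
39*(g - l(-2)) = 39*(-1 - (-1)*(-2)) = 39*(-1 - 1*2) = 39*(-1 - 2) = 39*(-3) = -117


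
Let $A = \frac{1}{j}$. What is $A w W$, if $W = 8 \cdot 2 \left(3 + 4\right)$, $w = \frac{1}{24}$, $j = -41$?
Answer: $- \frac{14}{123} \approx -0.11382$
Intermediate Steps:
$w = \frac{1}{24} \approx 0.041667$
$A = - \frac{1}{41}$ ($A = \frac{1}{-41} = - \frac{1}{41} \approx -0.02439$)
$W = 112$ ($W = 8 \cdot 2 \cdot 7 = 8 \cdot 14 = 112$)
$A w W = \left(- \frac{1}{41}\right) \frac{1}{24} \cdot 112 = \left(- \frac{1}{984}\right) 112 = - \frac{14}{123}$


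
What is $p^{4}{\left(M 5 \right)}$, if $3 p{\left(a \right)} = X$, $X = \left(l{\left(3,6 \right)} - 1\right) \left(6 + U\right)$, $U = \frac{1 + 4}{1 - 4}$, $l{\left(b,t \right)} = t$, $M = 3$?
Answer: $\frac{17850625}{6561} \approx 2720.7$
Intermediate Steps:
$U = - \frac{5}{3}$ ($U = \frac{5}{-3} = 5 \left(- \frac{1}{3}\right) = - \frac{5}{3} \approx -1.6667$)
$X = \frac{65}{3}$ ($X = \left(6 - 1\right) \left(6 - \frac{5}{3}\right) = 5 \cdot \frac{13}{3} = \frac{65}{3} \approx 21.667$)
$p{\left(a \right)} = \frac{65}{9}$ ($p{\left(a \right)} = \frac{1}{3} \cdot \frac{65}{3} = \frac{65}{9}$)
$p^{4}{\left(M 5 \right)} = \left(\frac{65}{9}\right)^{4} = \frac{17850625}{6561}$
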